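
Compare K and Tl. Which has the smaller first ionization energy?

K

K is in period 4, group 1; Tl is in period 6, group 13.
Removing the outermost electron gets harder across a period and easier down a group.
These span different periods and groups, so the two trends combine.
Tl > K: period and group pull opposite ways; the across-period shift dominates (589 vs 419 kJ/mol).
Tabulated first ionization energy (kJ/mol): K 419, Tl 589.
So K has the smaller first ionization energy (K < Tl).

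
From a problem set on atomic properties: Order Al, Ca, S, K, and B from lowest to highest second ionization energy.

After 1 electron has been removed, what remains? Al⁺ still has 2 valence electrons; Ca⁺ still has 1 valence electron; S⁺ still has 5 valence electrons; K⁺ is the bare [Ar] core; B⁺ still has 2 valence electrons.
Breaking into a closed-shell core is much more expensive than removing a leftover valence electron — K has the largest IE_2 here.
Valence configurations: Al⁺ [Ne]3s², Ca⁺ [Ar]4s¹, S⁺ [Ne]3s²3p³, B⁺ [He]2s².
Tabulated IE_2 (kJ/mol): Al 1817, Ca 1145, S 2252, K 3052, B 2427.
Putting it together, IE_2: Ca < Al < S < B < K.

Ca < Al < S < B < K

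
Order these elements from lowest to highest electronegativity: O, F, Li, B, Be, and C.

Li is in period 2, group 1; Be is in period 2, group 2; B is in period 2, group 13; C is in period 2, group 14; O is in period 2, group 16; F is in period 2, group 17.
Smaller atoms with higher effective nuclear charge are more electronegative.
All lie in period 2, so electronegativity increases left to right.
So from lowest to highest: Li < Be < B < C < O < F.

Li < Be < B < C < O < F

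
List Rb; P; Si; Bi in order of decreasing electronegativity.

Smaller atoms with higher effective nuclear charge are more electronegative.
Neither a single period nor a single group — weigh both effects.
Si > Rb: both effects reinforce here, so Si is clearly the higher of the two.
Bi > Si: the two effects oppose for this pair; the across-period effect wins (2.02 vs 1.90).
P > Bi: P sits above Bi in group 15, so the down-group effect alone puts P higher.
Approximate values (Pauling): Si 1.90, P 2.19, Rb 0.82, Bi 2.02.
So from highest to lowest: P > Bi > Si > Rb.

P > Bi > Si > Rb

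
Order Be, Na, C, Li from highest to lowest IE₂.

Li, Na, C, Be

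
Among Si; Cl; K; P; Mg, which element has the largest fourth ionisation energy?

IE_4 is the cost of taking one more electron from the +3 cation: Si³⁺ still has 1 valence electron; Cl³⁺ still has 4 valence electrons; K³⁺ is already 2 electrons into the core; P³⁺ still has 2 valence electrons; Mg³⁺ is already 1 electron into the core.
Core electrons are held far more tightly than valence electrons, so K and Mg top the IE_4 order.
Valence configurations: Si³⁺ [Ne]3s¹, Cl³⁺ [Ne]3s²3p², P³⁺ [Ne]3s².
The numbers (kJ/mol): Si 4356, Cl 5159, K 5877, P 4964, Mg 10543.
Hence IE_4: Si < P < Cl < K < Mg.

Mg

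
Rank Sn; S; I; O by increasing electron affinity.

O is in period 2, group 16; S is in period 3, group 16; Sn is in period 5, group 14; I is in period 5, group 17.
Atoms with high Z_eff and room in the valence shell (especially the halogens) have the most exothermic electron affinities.
These span different periods and groups, so the two trends combine.
O > Sn: relative to Sn, both the across-period and down-group shifts push O's electron affinity up.
S > O: this pair runs against the simple trend — see the exception note.
I > S: period and group pull opposite ways; the across-period shift dominates (295 vs 200 kJ/mol).
Note the exception: S has a higher electron affinity than O, contrary to the simple trend — the compact 2p subshell of O repels the added electron more than S's larger 3p does.
Tabulated electron affinity (kJ/mol): O 141, S 200, Sn 107, I 295.
So from lowest to highest: Sn < O < S < I.

Sn < O < S < I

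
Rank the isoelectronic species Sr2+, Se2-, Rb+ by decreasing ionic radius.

All of these have 36 electrons, so size is governed by nuclear charge alone: the more protons, the stronger the pull on the same electron cloud, and the smaller the ion.
Nuclear charges: Sr2+ (Z=38), Rb+ (Z=37), Se2- (Z=34).
Largest to smallest: Se2- > Rb+ > Sr2+.

Se2- > Rb+ > Sr2+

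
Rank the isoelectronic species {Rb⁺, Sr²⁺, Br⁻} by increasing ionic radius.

All of these have 36 electrons, so size is governed by nuclear charge alone: the more protons, the stronger the pull on the same electron cloud, and the smaller the ion.
Nuclear charges: Sr²⁺ (Z=38), Rb⁺ (Z=37), Br⁻ (Z=35).
Smallest to largest: Sr²⁺ < Rb⁺ < Br⁻.

Sr²⁺ < Rb⁺ < Br⁻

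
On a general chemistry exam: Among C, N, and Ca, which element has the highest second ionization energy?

IE_2 is the cost of taking one more electron from the +1 cation: C⁺ still has 3 valence electrons; N⁺ still has 4 valence electrons; Ca⁺ still has 1 valence electron.
All are still removing valence electrons, so compare the +1 ions as you would atoms: IE_2 generally rises across a period (higher Z_eff) and falls down a group (larger shell), subject to the usual subshell exceptions.
Valence configurations: C⁺ [He]2s²2p¹, N⁺ [He]2s²2p², Ca⁺ [Ar]4s¹.
Approximate IE_2 values (kJ/mol): C 2353, N 2856, Ca 1145.
Overall IE_2 order: Ca < C < N.

N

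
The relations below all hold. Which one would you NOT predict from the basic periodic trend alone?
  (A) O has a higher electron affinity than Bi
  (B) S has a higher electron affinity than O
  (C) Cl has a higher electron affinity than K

The general trend: electron affinity increases across a period and decreases down a group.
(A) O (period 2, group 16) vs Bi (period 6, group 15): the stated order agrees with the simple trend.
(B) S (period 3, group 16) vs O (period 2, group 16): the stated order contradicts the simple trend.
(C) Cl (period 3, group 17) vs K (period 4, group 1): the stated order agrees with the simple trend.
The exception is (B): the compact 2p subshell of O repels the added electron more than S's larger 3p does.

(B)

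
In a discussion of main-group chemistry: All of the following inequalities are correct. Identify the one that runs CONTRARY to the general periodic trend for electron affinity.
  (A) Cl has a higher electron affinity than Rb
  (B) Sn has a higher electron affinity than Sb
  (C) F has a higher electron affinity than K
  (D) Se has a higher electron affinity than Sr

(B)

The general trend: electron affinity increases across a period and decreases down a group.
(A) Cl (period 3, group 17) vs Rb (period 5, group 1): the stated order agrees with the simple trend.
(B) Sn (period 5, group 14) vs Sb (period 5, group 15): the stated order contradicts the simple trend.
(C) F (period 2, group 17) vs K (period 4, group 1): the stated order agrees with the simple trend.
(D) Se (period 4, group 16) vs Sr (period 5, group 2): the stated order agrees with the simple trend.
The exception is (B): adding an electron to Sb's half-filled 5p³ is unfavourable, so Sn has the more exothermic EA.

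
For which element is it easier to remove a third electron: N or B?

B

IE_3 is the cost of taking one more electron from the +2 cation: N²⁺ still has 3 valence electrons; B²⁺ still has 1 valence electron.
All are still removing valence electrons, so compare the +2 ions as you would atoms: IE_3 generally rises across a period (higher Z_eff) and falls down a group (larger shell), subject to the usual subshell exceptions.
Valence configurations: N²⁺ [He]2s²2p¹, B²⁺ [He]2s¹.
Approximate IE_3 values (kJ/mol): N 4578, B 3660.
Putting it together, IE_3: B < N.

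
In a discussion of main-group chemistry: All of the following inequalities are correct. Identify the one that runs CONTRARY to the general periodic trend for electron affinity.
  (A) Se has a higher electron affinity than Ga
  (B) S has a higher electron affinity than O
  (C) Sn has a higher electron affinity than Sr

(B)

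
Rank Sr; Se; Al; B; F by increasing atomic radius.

B is in period 2, group 13; F is in period 2, group 17; Al is in period 3, group 13; Se is in period 4, group 16; Sr is in period 5, group 2.
Moving right in a period, electrons are added to the same shell under a stronger nuclear pull, so atoms get smaller; moving down, a new shell is opened and atoms get larger.
Neither a single period nor a single group — weigh both effects.
B > F: both are in period 2; the period trend gives B the larger value.
Se > B: period and group pull opposite ways; the down-group shift dominates (116 vs 85 pm).
Al > Se: period and group pull opposite ways; the across-period shift dominates (126 vs 116 pm).
Sr > Al: relative to Al, both the across-period and down-group shifts push Sr's atomic radius up.
Approximate values (pm): B 85, F 64, Al 126, Se 116, Sr 185.
So from smallest to largest: F < B < Se < Al < Sr.

F < B < Se < Al < Sr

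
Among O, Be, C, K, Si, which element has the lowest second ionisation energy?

Consider each +1 ion: O⁺ still has 5 valence electrons; Be⁺ still has 1 valence electron; C⁺ still has 3 valence electrons; K⁺ is the bare [Ar] core; Si⁺ still has 3 valence electrons.
Usually core removal costs more than valence removal, but here the competition is close: a tightly held n=2 valence electron can cost more to remove than an n=3 core electron, so the actual values have to decide it.
Valence configurations: O⁺ [He]2s²2p³, Be⁺ [He]2s¹, C⁺ [He]2s²2p¹, Si⁺ [Ne]3s²3p¹.
The numbers (kJ/mol): O 3388, Be 1757, C 2353, K 3052, Si 1577.
So the second ionization energies run Si < Be < C < K < O.

Si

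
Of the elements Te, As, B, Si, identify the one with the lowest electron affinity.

B

B is in period 2, group 13; Si is in period 3, group 14; As is in period 4, group 15; Te is in period 5, group 16.
Electron affinity generally becomes more exothermic across a period toward the halogens and less exothermic down a group.
A diagonal step moves right (one effect) and down (the opposite effect) at once.
As > B: period and group pull opposite ways; the across-period shift dominates (78 vs 27 kJ/mol).
Si > As: the two effects oppose for this pair; the down-group effect wins (134 vs 78 kJ/mol).
Te > Si: period and group pull opposite ways; the across-period shift dominates (190 vs 134 kJ/mol).
For reference (kJ/mol): B 27, Si 134, As 78, Te 190.
The lowest electron affinity among these belongs to B.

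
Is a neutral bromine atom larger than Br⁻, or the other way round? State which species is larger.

Br⁻

Forming Br⁻ adds 1 electron to Br. More electron–electron repulsion in the same shell, with unchanged nuclear charge, lets the cloud expand.
An anion is larger than its parent atom: Br⁻ > Br.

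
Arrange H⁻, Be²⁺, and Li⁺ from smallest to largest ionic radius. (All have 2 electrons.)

Be²⁺ < Li⁺ < H⁻

All of these have 2 electrons, so size is governed by nuclear charge alone: the more protons, the stronger the pull on the same electron cloud, and the smaller the ion.
Nuclear charges: Be²⁺ (Z=4), Li⁺ (Z=3), H⁻ (Z=1).
Smallest to largest: Be²⁺ < Li⁺ < H⁻.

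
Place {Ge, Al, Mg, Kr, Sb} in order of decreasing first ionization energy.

Kr > Sb > Ge > Mg > Al

Mg is in period 3, group 2; Al is in period 3, group 13; Ge is in period 4, group 14; Kr is in period 4, group 18; Sb is in period 5, group 15.
First ionization energy rises across a period (greater Z_eff holds electrons more tightly) and falls down a group (valence electrons are farther from the nucleus).
Here both period and group differ, so the two effects have to be weighed against each other.
Mg > Al: this pair runs against the simple trend — see the exception note.
Ge > Mg: the two effects oppose for this pair; the across-period effect wins (762 vs 738 kJ/mol).
Sb > Ge: period and group pull opposite ways; the across-period shift dominates (831 vs 762 kJ/mol).
Kr > Sb: both effects reinforce here, so Kr is clearly the higher of the two.
Note the exception: Mg has a higher first ionization energy than Al, contrary to the simple trend — Al's single 3p electron is easier to remove than one from Mg's filled 3s².
Tabulated first ionization energy (kJ/mol): Mg 738, Al 578, Ge 762, Kr 1351, Sb 831.
So from highest to lowest: Kr > Sb > Ge > Mg > Al.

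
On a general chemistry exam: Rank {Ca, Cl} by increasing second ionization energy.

Ca < Cl

The second ionization energy removes an electron from the +1 ion. For each element: Ca⁺ still has 1 valence electron; Cl⁺ still has 6 valence electrons.
All are still removing valence electrons, so compare the +1 ions as you would atoms: IE_2 generally rises across a period (higher Z_eff) and falls down a group (larger shell), subject to the usual subshell exceptions.
Valence configurations: Ca⁺ [Ar]4s¹, Cl⁺ [Ne]3s²3p⁴.
Tabulated IE_2 (kJ/mol): Ca 1145, Cl 2298.
Hence IE_2: Ca < Cl.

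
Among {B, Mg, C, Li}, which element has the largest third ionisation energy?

The third ionization energy removes an electron from the +2 ion. For each element: B²⁺ still has 1 valence electron; Mg²⁺ is the bare [Ne] core; C²⁺ still has 2 valence electrons; Li²⁺ is already 1 electron into the core.
Breaking into a closed-shell core is much more expensive than removing a leftover valence electron — Mg and Li have the largest IE_3 here.
Valence configurations: B²⁺ [He]2s¹, C²⁺ [He]2s².
Approximate IE_3 values (kJ/mol): B 3660, Mg 7733, C 4620, Li 11815.
Hence IE_3: B < C < Mg < Li.

Li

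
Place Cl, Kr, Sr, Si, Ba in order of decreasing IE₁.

First ionization energy rises across a period (greater Z_eff holds electrons more tightly) and falls down a group (valence electrons are farther from the nucleus).
Neither a single period nor a single group — weigh both effects.
Sr > Ba: they share group 2; the group trend gives Sr the larger value.
Si > Sr: both effects reinforce here, so Si is clearly the higher of the two.
Cl > Si: both are in period 3; the period trend gives Cl the larger value.
Kr > Cl: the two effects oppose for this pair; the across-period effect wins (1351 vs 1251 kJ/mol).
For reference (kJ/mol): Si 786, Cl 1251, Kr 1351, Sr 550, Ba 503.
So from highest to lowest: Kr > Cl > Si > Sr > Ba.

Kr > Cl > Si > Sr > Ba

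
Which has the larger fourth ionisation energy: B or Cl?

B

The fourth ionization energy removes an electron from the +3 ion. For each element: B³⁺ is the bare [He] core; Cl³⁺ still has 4 valence electrons.
Pulling an electron out of a noble-gas core costs far more than removing a remaining valence electron, so B sits at the high end of IE_4.
The numbers (kJ/mol): B 25026, Cl 5159.
Overall IE_4 order: Cl < B.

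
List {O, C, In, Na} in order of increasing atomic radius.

C is in period 2, group 14; O is in period 2, group 16; Na is in period 3, group 1; In is in period 5, group 13.
Across a period the added protons contract the valence shell; down a group each new principal shell makes the atom larger.
Neither a single period nor a single group — weigh both effects.
C > O: both are in period 2; the period trend gives C the larger value.
In > C: both effects reinforce here, so In is clearly the larger of the two.
Na > In: the two effects oppose for this pair; the across-period effect wins (155 vs 142 pm).
For reference (pm): C 75, O 63, Na 155, In 142.
So from smallest to largest: O < C < In < Na.

O, C, In, Na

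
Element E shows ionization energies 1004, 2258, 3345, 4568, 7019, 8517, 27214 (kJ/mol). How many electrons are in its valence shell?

6

Look for the largest jump between consecutive ionization energies: IE7/IE6 ≈ 3.2, far larger than any earlier ratio.
That jump marks the point where a core electron is being removed. So the atom has 6 valence electrons.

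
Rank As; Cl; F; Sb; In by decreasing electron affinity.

Cl, F, Sb, As, In

F is in period 2, group 17; Cl is in period 3, group 17; As is in period 4, group 15; In is in period 5, group 13; Sb is in period 5, group 15.
Electron affinity generally becomes more exothermic across a period toward the halogens and less exothermic down a group.
These span different periods and groups, so the two trends combine.
As > In: both effects reinforce here, so As is clearly the higher of the two.
Sb > As: this pair runs against the simple trend — see the exception note.
F > Sb: relative to Sb, both the across-period and down-group shifts push F's electron affinity up.
Cl > F: this pair runs against the simple trend — see the exception note.
Note the exception: Sb has a higher electron affinity than As, contrary to the simple trend — both are half-filled np³, but the pairing/repulsion penalty for the added electron shrinks as the p orbitals become larger and more diffuse down the group, and for Sb that outweighs the weaker nuclear attraction.
Note the exception: Cl has a higher electron affinity than F, contrary to the simple trend — F's small 2p subshell makes the incoming electron feel strong e⁻–e⁻ repulsion, so Cl actually releases more energy on gaining an electron.
Approximate values (kJ/mol): F 328, Cl 349, As 78, In 29, Sb 103.
So from highest to lowest: Cl > F > Sb > As > In.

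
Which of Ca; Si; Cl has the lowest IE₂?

Ca

IE_2 is the cost of taking one more electron from the +1 cation: Ca⁺ still has 1 valence electron; Si⁺ still has 3 valence electrons; Cl⁺ still has 6 valence electrons.
All are still removing valence electrons, so compare the +1 ions as you would atoms: IE_2 generally rises across a period (higher Z_eff) and falls down a group (larger shell), subject to the usual subshell exceptions.
Valence configurations: Ca⁺ [Ar]4s¹, Si⁺ [Ne]3s²3p¹, Cl⁺ [Ne]3s²3p⁴.
Approximate IE_2 values (kJ/mol): Ca 1145, Si 1577, Cl 2298.
Hence IE_2: Ca < Si < Cl.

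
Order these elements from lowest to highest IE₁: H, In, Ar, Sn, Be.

H is in period 1, group 1; Be is in period 2, group 2; Ar is in period 3, group 18; In is in period 5, group 13; Sn is in period 5, group 14.
Removing the outermost electron gets harder across a period and easier down a group.
These span different periods and groups, so the two trends combine.
Sn > In: both are in period 5; the period trend gives Sn the larger value.
Be > Sn: the two effects oppose for this pair; the down-group effect wins (900 vs 709 kJ/mol).
H > Be: period and group pull opposite ways; the down-group shift dominates (1312 vs 900 kJ/mol).
Ar > H: period and group pull opposite ways; the across-period shift dominates (1521 vs 1312 kJ/mol).
For reference (kJ/mol): H 1312, Be 900, Ar 1521, In 558, Sn 709.
So from lowest to highest: In < Sn < Be < H < Ar.

In < Sn < Be < H < Ar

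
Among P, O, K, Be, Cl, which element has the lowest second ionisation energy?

Be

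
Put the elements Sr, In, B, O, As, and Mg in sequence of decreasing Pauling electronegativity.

O, As, B, In, Mg, Sr

Electronegativity increases across a period and decreases down a group, tracking effective nuclear charge and atomic size.
Neither a single period nor a single group — weigh both effects.
Mg > Sr: they share group 2; the group trend gives Mg the larger value.
In > Mg: the two effects oppose for this pair; the across-period effect wins (1.78 vs 1.31).
B > In: B sits above In in group 13, so the down-group effect alone puts B higher.
As > B: the two effects oppose for this pair; the across-period effect wins (2.18 vs 2.04).
O > As: both effects reinforce here, so O is clearly the higher of the two.
Approximate values (Pauling): B 2.04, O 3.44, Mg 1.31, As 2.18, Sr 0.95, In 1.78.
So from highest to lowest: O > As > B > In > Mg > Sr.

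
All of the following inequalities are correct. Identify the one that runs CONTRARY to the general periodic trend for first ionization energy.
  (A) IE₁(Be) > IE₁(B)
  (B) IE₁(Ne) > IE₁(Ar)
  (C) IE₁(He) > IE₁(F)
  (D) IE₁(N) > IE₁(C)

The general trend: first ionization energy increases across a period and decreases down a group.
(A) Be (period 2, group 2) vs B (period 2, group 13): the stated order contradicts the simple trend.
(B) Ne (period 2, group 18) vs Ar (period 3, group 18): the stated order agrees with the simple trend.
(C) He (period 1, group 18) vs F (period 2, group 17): the stated order agrees with the simple trend.
(D) N (period 2, group 15) vs C (period 2, group 14): the stated order agrees with the simple trend.
The exception is (A): removing B's lone 2p electron is easier than breaking Be's filled 2s².

(A)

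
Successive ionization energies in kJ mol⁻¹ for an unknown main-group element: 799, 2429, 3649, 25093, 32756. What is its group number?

Group 13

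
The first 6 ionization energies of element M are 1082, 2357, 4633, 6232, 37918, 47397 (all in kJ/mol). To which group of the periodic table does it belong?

Look for the largest jump between consecutive ionization energies: IE5/IE4 ≈ 6.1, far larger than any earlier ratio.
That jump marks the point where a core electron is being removed. So the atom has 4 valence electrons.
A main-group element with 4 valence electrons is in group 14.

Group 14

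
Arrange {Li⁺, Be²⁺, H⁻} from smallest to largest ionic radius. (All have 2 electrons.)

Be²⁺, Li⁺, H⁻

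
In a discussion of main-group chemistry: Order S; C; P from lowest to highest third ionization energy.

P < S < C

After 2 electrons have been removed, what remains? S²⁺ still has 4 valence electrons; C²⁺ still has 2 valence electrons; P²⁺ still has 3 valence electrons.
All are still removing valence electrons, so compare the +2 ions as you would atoms: IE_3 generally rises across a period (higher Z_eff) and falls down a group (larger shell), subject to the usual subshell exceptions.
Valence configurations: S²⁺ [Ne]3s²3p², C²⁺ [He]2s², P²⁺ [Ne]3s²3p¹.
Tabulated IE_3 (kJ/mol): S 3357, C 4620, P 2914.
Overall IE_3 order: P < S < C.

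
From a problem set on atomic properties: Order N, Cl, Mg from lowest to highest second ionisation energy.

The second ionization energy removes an electron from the +1 ion. For each element: N⁺ still has 4 valence electrons; Cl⁺ still has 6 valence electrons; Mg⁺ still has 1 valence electron.
All are still removing valence electrons, so compare the +1 ions as you would atoms: IE_2 generally rises across a period (higher Z_eff) and falls down a group (larger shell), subject to the usual subshell exceptions.
Valence configurations: N⁺ [He]2s²2p², Cl⁺ [Ne]3s²3p⁴, Mg⁺ [Ne]3s¹.
The numbers (kJ/mol): N 2856, Cl 2298, Mg 1451.
Overall IE_2 order: Mg < Cl < N.

Mg, Cl, N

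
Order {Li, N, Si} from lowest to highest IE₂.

The second ionization energy removes an electron from the +1 ion. For each element: Li⁺ is the bare [He] core; N⁺ still has 4 valence electrons; Si⁺ still has 3 valence electrons.
Pulling an electron out of a noble-gas core costs far more than removing a remaining valence electron, so Li sits at the high end of IE_2.
Valence configurations: N⁺ [He]2s²2p², Si⁺ [Ne]3s²3p¹.
Tabulated IE_2 (kJ/mol): Li 7298, N 2856, Si 1577.
Putting it together, IE_2: Si < N < Li.

Si < N < Li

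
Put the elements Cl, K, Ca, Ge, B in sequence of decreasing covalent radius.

B is in period 2, group 13; Cl is in period 3, group 17; K is in period 4, group 1; Ca is in period 4, group 2; Ge is in period 4, group 14.
Across a period the added protons contract the valence shell; down a group each new principal shell makes the atom larger.
These span different periods and groups, so the two trends combine.
Cl > B: period and group pull opposite ways; the down-group shift dominates (99 vs 85 pm).
Ge > Cl: relative to Cl, both the across-period and down-group shifts push Ge's atomic radius up.
Ca > Ge: both are in period 4; the period trend gives Ca the larger value.
K > Ca: both are in period 4; the period trend gives K the larger value.
For reference (pm): B 85, Cl 99, K 196, Ca 171, Ge 121.
So from largest to smallest: K > Ca > Ge > Cl > B.

K > Ca > Ge > Cl > B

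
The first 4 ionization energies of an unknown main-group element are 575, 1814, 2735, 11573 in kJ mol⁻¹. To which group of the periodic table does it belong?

Group 13

Look for the largest jump between consecutive ionization energies: IE4/IE3 ≈ 4.2, far larger than any earlier ratio.
That jump marks the point where a core electron is being removed. So the atom has 3 valence electrons.
A main-group element with 3 valence electrons is in group 13.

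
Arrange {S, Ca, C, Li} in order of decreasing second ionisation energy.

Li > C > S > Ca

The second ionization energy removes an electron from the +1 ion. For each element: S⁺ still has 5 valence electrons; Ca⁺ still has 1 valence electron; C⁺ still has 3 valence electrons; Li⁺ is the bare [He] core.
Breaking into a closed-shell core is much more expensive than removing a leftover valence electron — Li has the largest IE_2 here.
Valence configurations: S⁺ [Ne]3s²3p³, Ca⁺ [Ar]4s¹, C⁺ [He]2s²2p¹.
Tabulated IE_2 (kJ/mol): S 2252, Ca 1145, C 2353, Li 7298.
Overall IE_2 order: Ca < S < C < Li.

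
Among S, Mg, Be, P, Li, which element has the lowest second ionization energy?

After 1 electron has been removed, what remains? S⁺ still has 5 valence electrons; Mg⁺ still has 1 valence electron; Be⁺ still has 1 valence electron; P⁺ still has 4 valence electrons; Li⁺ is the bare [He] core.
Core electrons are held far more tightly than valence electrons, so Li tops the IE_2 order.
Valence configurations: S⁺ [Ne]3s²3p³, Mg⁺ [Ne]3s¹, Be⁺ [He]2s¹, P⁺ [Ne]3s²3p².
The numbers (kJ/mol): S 2252, Mg 1451, Be 1757, P 1907, Li 7298.
Hence IE_2: Mg < Be < P < S < Li.

Mg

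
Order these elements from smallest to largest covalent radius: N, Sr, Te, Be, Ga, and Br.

Across a period the added protons contract the valence shell; down a group each new principal shell makes the atom larger.
These span different periods and groups, so the two trends combine.
Be > N: Be lies to the left of N in period 2, so the across-period effect alone puts Be larger.
Br > Be: the two effects oppose for this pair; the down-group effect wins (114 vs 102 pm).
Ga > Br: Ga lies to the left of Br in period 4, so the across-period effect alone puts Ga larger.
Te > Ga: the two effects oppose for this pair; the down-group effect wins (136 vs 124 pm).
Sr > Te: Sr lies to the left of Te in period 5, so the across-period effect alone puts Sr larger.
For reference (pm): Be 102, N 71, Ga 124, Br 114, Sr 185, Te 136.
So from smallest to largest: N < Be < Br < Ga < Te < Sr.

N < Be < Br < Ga < Te < Sr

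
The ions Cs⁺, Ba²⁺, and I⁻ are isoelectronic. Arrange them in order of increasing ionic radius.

All of these have 54 electrons, so size is governed by nuclear charge alone: the more protons, the stronger the pull on the same electron cloud, and the smaller the ion.
Nuclear charges: Ba²⁺ (Z=56), Cs⁺ (Z=55), I⁻ (Z=53).
Smallest to largest: Ba²⁺ < Cs⁺ < I⁻.

Ba²⁺ < Cs⁺ < I⁻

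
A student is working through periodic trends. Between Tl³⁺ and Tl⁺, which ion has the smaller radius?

Tl³⁺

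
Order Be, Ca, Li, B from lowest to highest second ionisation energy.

Ca < Be < B < Li

IE_2 is the cost of taking one more electron from the +1 cation: Be⁺ still has 1 valence electron; Ca⁺ still has 1 valence electron; Li⁺ is the bare [He] core; B⁺ still has 2 valence electrons.
Core electrons are held far more tightly than valence electrons, so Li tops the IE_2 order.
Valence configurations: Be⁺ [He]2s¹, Ca⁺ [Ar]4s¹, B⁺ [He]2s².
Tabulated IE_2 (kJ/mol): Be 1757, Ca 1145, Li 7298, B 2427.
Putting it together, IE_2: Ca < Be < B < Li.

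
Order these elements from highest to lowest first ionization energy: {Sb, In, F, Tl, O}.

F > O > Sb > Tl > In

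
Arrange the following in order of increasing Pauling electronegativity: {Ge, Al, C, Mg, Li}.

Smaller atoms with higher effective nuclear charge are more electronegative.
Here both period and group differ, so the two effects have to be weighed against each other.
Mg > Li: period and group pull opposite ways; the across-period shift dominates (1.31 vs 0.98).
Al > Mg: both are in period 3; the period trend gives Al the larger value.
Ge > Al: period and group pull opposite ways; the across-period shift dominates (2.01 vs 1.61).
C > Ge: C sits above Ge in group 14, so the down-group effect alone puts C higher.
Tabulated electronegativity (Pauling): Li 0.98, C 2.55, Mg 1.31, Al 1.61, Ge 2.01.
So from lowest to highest: Li < Mg < Al < Ge < C.

Li < Mg < Al < Ge < C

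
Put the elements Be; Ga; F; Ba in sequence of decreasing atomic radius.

Atomic radius shrinks across a period as nuclear charge pulls the same shell inward, and grows down a group as new shells are added.
Here both period and group differ, so the two effects have to be weighed against each other.
Be > F: Be lies to the left of F in period 2, so the across-period effect alone puts Be larger.
Ga > Be: period and group pull opposite ways; the down-group shift dominates (124 vs 102 pm).
Ba > Ga: relative to Ga, both the across-period and down-group shifts push Ba's atomic radius up.
For reference (pm): Be 102, F 64, Ga 124, Ba 196.
So from largest to smallest: Ba > Ga > Be > F.

Ba > Ga > Be > F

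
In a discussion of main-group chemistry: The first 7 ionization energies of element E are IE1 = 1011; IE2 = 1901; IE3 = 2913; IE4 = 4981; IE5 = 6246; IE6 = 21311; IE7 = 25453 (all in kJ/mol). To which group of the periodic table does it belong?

Look for the largest jump between consecutive ionization energies: IE6/IE5 ≈ 3.4, far larger than any earlier ratio.
That jump marks the point where a core electron is being removed. So the atom has 5 valence electrons.
A main-group element with 5 valence electrons is in group 15.

Group 15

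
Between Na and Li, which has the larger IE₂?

Li

Consider each +1 ion: Na⁺ is the bare [Ne] core; Li⁺ is the bare [He] core.
All of these are removing an electron from a noble-gas core or deeper; the smaller core (lower principal quantum number) is held far more tightly, and within a period the higher nuclear charge binds the same core more tightly.
Approximate IE_2 values (kJ/mol): Na 4562, Li 7298.
Hence IE_2: Na < Li.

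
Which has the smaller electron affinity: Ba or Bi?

Atoms with high Z_eff and room in the valence shell (especially the halogens) have the most exothermic electron affinities.
All lie in period 6, so electron affinity increases left to right.
So Ba has the smaller electron affinity (Ba < Bi).

Ba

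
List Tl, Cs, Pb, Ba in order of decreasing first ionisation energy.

Cs is in period 6, group 1; Ba is in period 6, group 2; Tl is in period 6, group 13; Pb is in period 6, group 14.
IE₁ increases left→right with effective nuclear charge and decreases top→bottom as the valence shell moves farther out.
All lie in period 6, so first ionization energy increases left to right.
So from highest to lowest: Pb > Tl > Ba > Cs.

Pb > Tl > Ba > Cs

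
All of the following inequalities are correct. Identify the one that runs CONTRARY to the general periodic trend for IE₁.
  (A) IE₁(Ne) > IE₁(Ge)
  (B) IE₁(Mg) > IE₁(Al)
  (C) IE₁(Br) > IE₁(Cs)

The general trend: IE₁ increases across a period and decreases down a group.
(A) Ne (period 2, group 18) vs Ge (period 4, group 14): the stated order agrees with the simple trend.
(B) Mg (period 3, group 2) vs Al (period 3, group 13): the stated order contradicts the simple trend.
(C) Br (period 4, group 17) vs Cs (period 6, group 1): the stated order agrees with the simple trend.
The exception is (B): Al's single 3p electron is easier to remove than one from Mg's filled 3s².

(B)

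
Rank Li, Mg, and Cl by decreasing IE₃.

Li > Mg > Cl

The third ionization energy removes an electron from the +2 ion. For each element: Li²⁺ is already 1 electron into the core; Mg²⁺ is the bare [Ne] core; Cl²⁺ still has 5 valence electrons.
Core electrons are held far more tightly than valence electrons, so Mg and Li top the IE_3 order.
Tabulated IE_3 (kJ/mol): Li 11815, Mg 7733, Cl 3822.
Putting it together, IE_3: Cl < Mg < Li.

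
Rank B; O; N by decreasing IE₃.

O > N > B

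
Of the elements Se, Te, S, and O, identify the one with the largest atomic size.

O is in period 2, group 16; S is in period 3, group 16; Se is in period 4, group 16; Te is in period 5, group 16.
Radius decreases left→right (rising Z_eff, same n) and increases top→bottom (higher n).
All are in group 16, so atomic radius increases down the group.
The largest atomic size among these belongs to Te.

Te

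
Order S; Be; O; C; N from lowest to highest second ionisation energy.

Be < S < C < N < O

Consider each +1 ion: S⁺ still has 5 valence electrons; Be⁺ still has 1 valence electron; O⁺ still has 5 valence electrons; C⁺ still has 3 valence electrons; N⁺ still has 4 valence electrons.
All are still removing valence electrons, so compare the +1 ions as you would atoms: IE_2 generally rises across a period (higher Z_eff) and falls down a group (larger shell), subject to the usual subshell exceptions.
Valence configurations: S⁺ [Ne]3s²3p³, Be⁺ [He]2s¹, O⁺ [He]2s²2p³, C⁺ [He]2s²2p¹, N⁺ [He]2s²2p².
The numbers (kJ/mol): S 2252, Be 1757, O 3388, C 2353, N 2856.
Overall IE_2 order: Be < S < C < N < O.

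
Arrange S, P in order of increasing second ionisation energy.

The second ionization energy removes an electron from the +1 ion. For each element: S⁺ still has 5 valence electrons; P⁺ still has 4 valence electrons.
All are still removing valence electrons, so compare the +1 ions as you would atoms: IE_2 generally rises across a period (higher Z_eff) and falls down a group (larger shell), subject to the usual subshell exceptions.
Valence configurations: S⁺ [Ne]3s²3p³, P⁺ [Ne]3s²3p².
The numbers (kJ/mol): S 2252, P 1907.
Putting it together, IE_2: P < S.

P < S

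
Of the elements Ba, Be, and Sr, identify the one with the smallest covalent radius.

Be is in period 2, group 2; Sr is in period 5, group 2; Ba is in period 6, group 2.
Radius decreases left→right (rising Z_eff, same n) and increases top→bottom (higher n).
All are in group 2, so atomic radius increases down the group.
The smallest covalent radius among these belongs to Be.

Be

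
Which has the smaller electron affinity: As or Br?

As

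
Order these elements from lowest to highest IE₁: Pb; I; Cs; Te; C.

C is in period 2, group 14; Te is in period 5, group 16; I is in period 5, group 17; Cs is in period 6, group 1; Pb is in period 6, group 14.
Across a period the outer electron is held more tightly (higher IE₁); down a group it sits in a higher shell, more shielded, and comes off more easily.
Neither a single period nor a single group — weigh both effects.
Pb > Cs: both are in period 6; the period trend gives Pb the larger value.
Te > Pb: relative to Pb, both the across-period and down-group shifts push Te's first ionization energy up.
I > Te: I lies to the right of Te in period 5, so the across-period effect alone puts I higher.
C > I: the two effects oppose for this pair; the down-group effect wins (1086 vs 1008 kJ/mol).
Approximate values (kJ/mol): C 1086, Te 869, I 1008, Cs 376, Pb 716.
So from lowest to highest: Cs < Pb < Te < I < C.

Cs < Pb < Te < I < C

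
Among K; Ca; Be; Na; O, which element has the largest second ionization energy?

Na

IE_2 is the cost of taking one more electron from the +1 cation: K⁺ is the bare [Ar] core; Ca⁺ still has 1 valence electron; Be⁺ still has 1 valence electron; Na⁺ is the bare [Ne] core; O⁺ still has 5 valence electrons.
Usually core removal costs more than valence removal, but here the competition is close: a tightly held n=2 valence electron can cost more to remove than an n=3 core electron, so the actual values have to decide it.
Valence configurations: Ca⁺ [Ar]4s¹, Be⁺ [He]2s¹, O⁺ [He]2s²2p³.
Tabulated IE_2 (kJ/mol): K 3052, Ca 1145, Be 1757, Na 4562, O 3388.
Hence IE_2: Ca < Be < K < O < Na.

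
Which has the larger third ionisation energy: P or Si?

Consider each +2 ion: P²⁺ still has 3 valence electrons; Si²⁺ still has 2 valence electrons.
All are still removing valence electrons, so compare the +2 ions as you would atoms: IE_3 generally rises across a period (higher Z_eff) and falls down a group (larger shell), subject to the usual subshell exceptions.
Valence configurations: P²⁺ [Ne]3s²3p¹, Si²⁺ [Ne]3s².
P²⁺ loses a lone 3p electron whereas Si²⁺ must break into a filled 3s² pair, so IE_3(Si) > IE_3(P) even though P has the higher nuclear charge.
The numbers (kJ/mol): P 2914, Si 3232.
Overall IE_3 order: P < Si.

Si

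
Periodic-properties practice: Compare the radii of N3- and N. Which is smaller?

N

Forming N3- adds 3 electrons to N. More electron–electron repulsion in the same shell, with unchanged nuclear charge, lets the cloud expand.
An anion is larger than its parent atom: N3- > N.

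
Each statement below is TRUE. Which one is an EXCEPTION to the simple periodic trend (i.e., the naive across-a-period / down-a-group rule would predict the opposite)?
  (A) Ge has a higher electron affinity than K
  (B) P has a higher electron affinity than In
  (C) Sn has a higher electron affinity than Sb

(C)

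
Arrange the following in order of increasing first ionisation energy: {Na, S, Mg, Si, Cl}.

Na < Mg < Si < S < Cl

Na is in period 3, group 1; Mg is in period 3, group 2; Si is in period 3, group 14; S is in period 3, group 16; Cl is in period 3, group 17.
First ionization energy rises across a period (greater Z_eff holds electrons more tightly) and falls down a group (valence electrons are farther from the nucleus).
All lie in period 3, so first ionization energy increases left to right.
So from lowest to highest: Na < Mg < Si < S < Cl.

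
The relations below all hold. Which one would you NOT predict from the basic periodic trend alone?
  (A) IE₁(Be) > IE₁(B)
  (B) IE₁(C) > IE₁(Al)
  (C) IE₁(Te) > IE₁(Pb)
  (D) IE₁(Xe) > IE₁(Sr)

(A)

The general trend: first ionisation energy increases across a period and decreases down a group.
(A) Be (period 2, group 2) vs B (period 2, group 13): the stated order contradicts the simple trend.
(B) C (period 2, group 14) vs Al (period 3, group 13): the stated order agrees with the simple trend.
(C) Te (period 5, group 16) vs Pb (period 6, group 14): the stated order agrees with the simple trend.
(D) Xe (period 5, group 18) vs Sr (period 5, group 2): the stated order agrees with the simple trend.
The exception is (A): removing B's lone 2p electron is easier than breaking Be's filled 2s².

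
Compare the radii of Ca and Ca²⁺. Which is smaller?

Forming Ca²⁺ removes 2 electrons from Ca. Fewer electrons for the same nuclear charge means less shielding and a higher Z_eff on the remaining electrons, and for main-group metals the entire outer shell is lost.
A cation is smaller than its parent atom: Ca²⁺ < Ca.

Ca²⁺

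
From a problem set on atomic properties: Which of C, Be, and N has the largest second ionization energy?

N

After 1 electron has been removed, what remains? C⁺ still has 3 valence electrons; Be⁺ still has 1 valence electron; N⁺ still has 4 valence electrons.
All are still removing valence electrons, so compare the +1 ions as you would atoms: IE_2 generally rises across a period (higher Z_eff) and falls down a group (larger shell), subject to the usual subshell exceptions.
Valence configurations: C⁺ [He]2s²2p¹, Be⁺ [He]2s¹, N⁺ [He]2s²2p².
Tabulated IE_2 (kJ/mol): C 2353, Be 1757, N 2856.
Hence IE_2: Be < C < N.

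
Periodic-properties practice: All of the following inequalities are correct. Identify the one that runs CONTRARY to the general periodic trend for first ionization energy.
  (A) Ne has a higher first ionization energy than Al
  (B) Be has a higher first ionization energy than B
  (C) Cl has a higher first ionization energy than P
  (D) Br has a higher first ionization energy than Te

The general trend: first ionization energy increases across a period and decreases down a group.
(A) Ne (period 2, group 18) vs Al (period 3, group 13): the stated order agrees with the simple trend.
(B) Be (period 2, group 2) vs B (period 2, group 13): the stated order contradicts the simple trend.
(C) Cl (period 3, group 17) vs P (period 3, group 15): the stated order agrees with the simple trend.
(D) Br (period 4, group 17) vs Te (period 5, group 16): the stated order agrees with the simple trend.
The exception is (B): removing B's lone 2p electron is easier than breaking Be's filled 2s².

(B)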